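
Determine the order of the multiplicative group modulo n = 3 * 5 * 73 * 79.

φ(3) = 3 − 1 = 2.
φ(5) = 5 − 1 = 4.
φ(73) = 73 − 1 = 72.
φ(79) = 79 − 1 = 78.
φ(86505) = 2 × 4 × 72 × 78 = 44928.

44928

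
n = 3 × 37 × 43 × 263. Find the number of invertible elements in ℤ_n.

792288

φ(3) = 3 − 1 = 2.
φ(37) = 37 − 1 = 36.
φ(43) = 43 − 1 = 42.
φ(263) = 263 − 1 = 262.
Multiply: 2 · 36 · 42 · 262 = 792288.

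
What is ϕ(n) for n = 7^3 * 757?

φ(7^3) = 7^2·(7−1) = 49·6 = 294.
φ(757) = 757 − 1 = 756.
φ(259651) = 294 × 756 = 222264.

222264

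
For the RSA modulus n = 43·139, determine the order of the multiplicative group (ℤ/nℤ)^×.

5796

φ(n) = (p − 1)(q − 1) = (43−1)(139−1) = 42·138 = 5796.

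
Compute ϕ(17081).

17081 = 19 × 29 × 31.
φ(17081) = 17081 · (1 − 1/19) · (1 − 1/29) · (1 − 1/31)
       = 17081 · 15120/17081 = 15120.

15120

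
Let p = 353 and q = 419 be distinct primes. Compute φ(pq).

147136

φ(n) = (p − 1)(q − 1) = (353−1)(419−1) = 352·418 = 147136.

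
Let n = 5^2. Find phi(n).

20

φ(25) = 25 · (1 − 1/5)
       = 25 · 4/5 = 20.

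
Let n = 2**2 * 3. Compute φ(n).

4

φ(12) = 12 · (1 − 1/2) · (1 − 1/3)
       = 12 · 2/6 = 4.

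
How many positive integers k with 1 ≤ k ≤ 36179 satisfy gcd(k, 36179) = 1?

Prime factorization: 36179 = 11^2 * 13 * 23.
φ(36179) = 36179 · (1 − 1/11) · (1 − 1/13) · (1 − 1/23)
       = 36179 · 2640/3289 = 29040.

29040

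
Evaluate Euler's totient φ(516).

168

First factor: 516 = 2**2 * 3 * 43.
φ(2^2) = 2^2 − 2^1 = 4 − 2 = 2.
φ(3) = 3 − 1 = 2.
φ(43) = 43 − 1 = 42.
Multiply: 2 · 2 · 42 = 168.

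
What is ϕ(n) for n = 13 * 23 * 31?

7920

φ(9269) = 9269 · (1 − 1/13) · (1 − 1/23) · (1 − 1/31)
       = 9269 · 7920/9269 = 7920.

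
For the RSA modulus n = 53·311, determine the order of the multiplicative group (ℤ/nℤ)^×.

For distinct primes, φ(pq) = (p−1)(q−1) = 52 × 310 = 16120.

16120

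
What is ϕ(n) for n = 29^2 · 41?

φ(29^2) = 29^2 − 29^1 = 841 − 29 = 812.
φ(41) = 41 − 1 = 40.
Since φ is multiplicative, φ(34481) = 812 · 40 = 32480.

32480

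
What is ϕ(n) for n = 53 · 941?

φ(49873) = 49873 · (1 − 1/53) · (1 − 1/941)
       = 49873 · 48880/49873 = 48880.

48880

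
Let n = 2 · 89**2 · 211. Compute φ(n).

φ(2) = 2 − 1 = 1.
φ(89^2) = 89^2 − 89^1 = 7921 − 89 = 7832.
φ(211) = 211 − 1 = 210.
Multiply: 1 · 7832 · 210 = 1644720.

1644720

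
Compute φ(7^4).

φ(7^4) = 7^4 − 7^3 = 2401 − 343 = 2058.

2058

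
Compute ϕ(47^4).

φ(4879681) = 4879681 · (1 − 1/47)
       = 4879681 · 46/47 = 4775858.

4775858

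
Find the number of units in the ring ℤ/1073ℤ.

1073 = 29 * 37.
φ(1073) = 1073 · (1 − 1/29) · (1 − 1/37)
       = 1073 · 1008/1073 = 1008.

1008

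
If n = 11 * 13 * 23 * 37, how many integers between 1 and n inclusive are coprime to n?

95040

φ(11) = 11 − 1 = 10.
φ(13) = 13 − 1 = 12.
φ(23) = 23 − 1 = 22.
φ(37) = 37 − 1 = 36.
Multiply: 10 · 12 · 22 · 36 = 95040.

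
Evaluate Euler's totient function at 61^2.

3660

φ(3721) = 3721 · (1 − 1/61)
       = 3721 · 60/61 = 3660.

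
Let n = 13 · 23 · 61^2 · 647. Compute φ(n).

φ(13) = 13 − 1 = 12.
φ(23) = 23 − 1 = 22.
φ(61^2) = 61^2 − 61^1 = 3721 − 61 = 3660.
φ(647) = 647 − 1 = 646.
Since φ is multiplicative, φ(719838613) = 12 · 22 · 3660 · 646 = 624191040.

624191040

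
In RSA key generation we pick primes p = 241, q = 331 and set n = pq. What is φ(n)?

79200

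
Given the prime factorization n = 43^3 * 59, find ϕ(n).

4504164

φ(4690913) = 4690913 · (1 − 1/43) · (1 − 1/59)
       = 4690913 · 2436/2537 = 4504164.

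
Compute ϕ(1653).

1008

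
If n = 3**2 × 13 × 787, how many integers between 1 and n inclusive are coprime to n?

56592

φ(3^2) = 3^2 − 3^1 = 9 − 3 = 6.
φ(13) = 13 − 1 = 12.
φ(787) = 787 − 1 = 786.
Multiply: 6 · 12 · 786 = 56592.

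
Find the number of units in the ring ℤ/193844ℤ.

77616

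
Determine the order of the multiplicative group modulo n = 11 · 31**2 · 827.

7681800

φ(8742217) = 8742217 · (1 − 1/11) · (1 − 1/31) · (1 − 1/827)
       = 8742217 · 247800/282007 = 7681800.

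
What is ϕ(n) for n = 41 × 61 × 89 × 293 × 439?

27011635200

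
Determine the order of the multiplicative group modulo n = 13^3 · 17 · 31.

973440

φ(1157819) = 1157819 · (1 − 1/13) · (1 − 1/17) · (1 − 1/31)
       = 1157819 · 5760/6851 = 973440.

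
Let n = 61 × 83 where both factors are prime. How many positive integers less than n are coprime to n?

4920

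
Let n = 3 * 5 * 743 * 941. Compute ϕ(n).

5579840

φ(3) = 3 − 1 = 2.
φ(5) = 5 − 1 = 4.
φ(743) = 743 − 1 = 742.
φ(941) = 941 − 1 = 940.
φ(10487445) = 2 × 4 × 742 × 940 = 5579840.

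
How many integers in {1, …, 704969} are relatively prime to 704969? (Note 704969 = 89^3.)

697048

φ(704969) = 704969 · (1 − 1/89)
       = 704969 · 88/89 = 697048.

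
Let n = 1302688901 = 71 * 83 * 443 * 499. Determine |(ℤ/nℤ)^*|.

1263465840

φ(71) = 71 − 1 = 70.
φ(83) = 83 − 1 = 82.
φ(443) = 443 − 1 = 442.
φ(499) = 499 − 1 = 498.
φ(1302688901) = 70 × 82 × 442 × 498 = 1263465840.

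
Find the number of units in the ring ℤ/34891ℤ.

31680

First factor: 34891 = 23 × 37 × 41.
φ(34891) = 34891 · (1 − 1/23) · (1 − 1/37) · (1 − 1/41)
       = 34891 · 31680/34891 = 31680.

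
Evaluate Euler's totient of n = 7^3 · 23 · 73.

φ(7^3) = 7^3 − 7^2 = 343 − 49 = 294.
φ(23) = 23 − 1 = 22.
φ(73) = 73 − 1 = 72.
φ(575897) = 294 × 22 × 72 = 465696.

465696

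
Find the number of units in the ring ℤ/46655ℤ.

46655 = 5 · 7 · 31 · 43.
φ(46655) = 46655 · (1 − 1/5) · (1 − 1/7) · (1 − 1/31) · (1 − 1/43)
       = 46655 · 30240/46655 = 30240.

30240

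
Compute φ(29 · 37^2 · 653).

24316992

φ(25924753) = 25924753 · (1 − 1/29) · (1 − 1/37) · (1 − 1/653)
       = 25924753 · 657216/700669 = 24316992.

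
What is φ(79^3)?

φ(493039) = 493039 · (1 − 1/79)
       = 493039 · 78/79 = 486798.

486798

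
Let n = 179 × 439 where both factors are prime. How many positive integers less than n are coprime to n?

77964

φ(n) = (p − 1)(q − 1) = (179−1)(439−1) = 178·438 = 77964.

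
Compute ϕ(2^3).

4

φ(2^3) = 2^3 − 2^2 = 8 − 4 = 4.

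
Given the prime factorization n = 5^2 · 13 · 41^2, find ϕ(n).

φ(546325) = 546325 · (1 − 1/5) · (1 − 1/13) · (1 − 1/41)
       = 546325 · 1920/2665 = 393600.

393600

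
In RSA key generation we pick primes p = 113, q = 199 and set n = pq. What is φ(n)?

22176

φ(113) = 113 − 1 = 112.
φ(199) = 199 − 1 = 198.
φ(22487) = 112 × 198 = 22176.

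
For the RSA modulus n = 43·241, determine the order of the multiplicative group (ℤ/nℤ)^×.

φ(10363) = 10363 · (1 − 1/43) · (1 − 1/241)
       = 10363 · 10080/10363 = 10080.

10080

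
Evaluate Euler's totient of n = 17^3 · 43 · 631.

122351040

φ(17^3) = 17^3 − 17^2 = 4913 − 289 = 4624.
φ(43) = 43 − 1 = 42.
φ(631) = 631 − 1 = 630.
φ(133304429) = 4624 × 42 × 630 = 122351040.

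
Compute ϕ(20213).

Prime factorization: 20213 = 17 · 29 · 41.
φ(20213) = 20213 · (1 − 1/17) · (1 − 1/29) · (1 − 1/41)
       = 20213 · 17920/20213 = 17920.

17920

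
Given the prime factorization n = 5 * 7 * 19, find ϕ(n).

φ(665) = 665 · (1 − 1/5) · (1 − 1/7) · (1 − 1/19)
       = 665 · 432/665 = 432.

432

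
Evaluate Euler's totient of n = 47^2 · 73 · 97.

14943744

φ(47^2) = 47^2 − 47^1 = 2209 − 47 = 2162.
φ(73) = 73 − 1 = 72.
φ(97) = 97 − 1 = 96.
φ(15641929) = 2162 × 72 × 96 = 14943744.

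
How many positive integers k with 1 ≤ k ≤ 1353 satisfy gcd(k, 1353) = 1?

First factor: 1353 = 3 · 11 · 41.
φ(3) = 3 − 1 = 2.
φ(11) = 11 − 1 = 10.
φ(41) = 41 − 1 = 40.
Multiply: 2 · 10 · 40 = 800.

800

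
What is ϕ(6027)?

3360

Factor 6027: 6027 = 3 × 7^2 × 41.
φ(3) = 3 − 1 = 2.
φ(7^2) = 7^2 − 7^1 = 49 − 7 = 42.
φ(41) = 41 − 1 = 40.
Since φ is multiplicative, φ(6027) = 2 · 42 · 40 = 3360.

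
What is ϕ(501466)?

Factor 501466: 501466 = 2 · 7^3 · 17 · 43.
φ(2) = 2 − 1 = 1.
φ(7^3) = 7^2·(7−1) = 49·6 = 294.
φ(17) = 17 − 1 = 16.
φ(43) = 43 − 1 = 42.
Multiply: 1 · 294 · 16 · 42 = 197568.

197568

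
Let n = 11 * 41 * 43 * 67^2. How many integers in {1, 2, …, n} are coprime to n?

74289600

φ(87055177) = 87055177 · (1 − 1/11) · (1 − 1/41) · (1 − 1/43) · (1 − 1/67)
       = 87055177 · 1108800/1299331 = 74289600.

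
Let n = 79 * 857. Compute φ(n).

66768

φ(67703) = 67703 · (1 − 1/79) · (1 − 1/857)
       = 67703 · 66768/67703 = 66768.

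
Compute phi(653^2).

φ(653^2) = 653^1·(653−1) = 653·652 = 425756.

425756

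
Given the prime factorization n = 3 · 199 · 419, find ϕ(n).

165528

φ(250143) = 250143 · (1 − 1/3) · (1 − 1/199) · (1 − 1/419)
       = 250143 · 165528/250143 = 165528.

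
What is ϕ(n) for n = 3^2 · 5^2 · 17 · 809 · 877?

φ(3^2) = 3^2 − 3^1 = 9 − 3 = 6.
φ(5^2) = 5^2 − 5^1 = 25 − 5 = 20.
φ(17) = 17 − 1 = 16.
φ(809) = 809 − 1 = 808.
φ(877) = 877 − 1 = 876.
Since φ is multiplicative, φ(2713810725) = 6 · 20 · 16 · 808 · 876 = 1358991360.

1358991360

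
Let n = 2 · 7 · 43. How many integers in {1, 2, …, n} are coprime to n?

φ(2) = 2 − 1 = 1.
φ(7) = 7 − 1 = 6.
φ(43) = 43 − 1 = 42.
Multiply: 1 · 6 · 42 = 252.

252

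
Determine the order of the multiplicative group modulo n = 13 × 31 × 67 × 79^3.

φ(13312546039) = 13312546039 · (1 − 1/13) · (1 − 1/31) · (1 − 1/67) · (1 − 1/79)
       = 13312546039 · 1853280/2133079 = 11566320480.

11566320480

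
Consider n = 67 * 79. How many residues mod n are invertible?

φ(5293) = 5293 · (1 − 1/67) · (1 − 1/79)
       = 5293 · 5148/5293 = 5148.

5148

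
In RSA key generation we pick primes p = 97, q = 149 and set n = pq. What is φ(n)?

14208

φ(14453) = 14453 · (1 − 1/97) · (1 − 1/149)
       = 14453 · 14208/14453 = 14208.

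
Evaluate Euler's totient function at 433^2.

φ(187489) = 187489 · (1 − 1/433)
       = 187489 · 432/433 = 187056.

187056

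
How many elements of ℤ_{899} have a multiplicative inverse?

840

899 = 29 × 31.
φ(29) = 29 − 1 = 28.
φ(31) = 31 − 1 = 30.
Multiply: 28 · 30 = 840.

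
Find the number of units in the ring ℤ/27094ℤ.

11880

First factor: 27094 = 2 × 19 × 23 × 31.
φ(27094) = 27094 · (1 − 1/2) · (1 − 1/19) · (1 − 1/23) · (1 − 1/31)
       = 27094 · 11880/27094 = 11880.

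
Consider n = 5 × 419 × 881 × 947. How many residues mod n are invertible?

φ(5) = 5 − 1 = 4.
φ(419) = 419 − 1 = 418.
φ(881) = 881 − 1 = 880.
φ(947) = 947 − 1 = 946.
Multiply: 4 · 418 · 880 · 946 = 1391906560.

1391906560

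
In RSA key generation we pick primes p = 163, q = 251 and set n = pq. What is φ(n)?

40500

φ(163) = 163 − 1 = 162.
φ(251) = 251 − 1 = 250.
Multiply: 162 · 250 = 40500.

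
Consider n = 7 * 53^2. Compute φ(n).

16536

φ(19663) = 19663 · (1 − 1/7) · (1 − 1/53)
       = 19663 · 312/371 = 16536.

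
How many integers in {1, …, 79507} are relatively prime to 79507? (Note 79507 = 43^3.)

φ(79507) = 79507 · (1 − 1/43)
       = 79507 · 42/43 = 77658.

77658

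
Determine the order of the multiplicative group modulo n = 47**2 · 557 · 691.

φ(850215383) = 850215383 · (1 − 1/47) · (1 − 1/557) · (1 − 1/691)
       = 850215383 · 17647440/18089689 = 829429680.

829429680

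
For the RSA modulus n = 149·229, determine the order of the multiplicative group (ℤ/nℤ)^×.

33744

φ(n) = (p − 1)(q − 1) = (149−1)(229−1) = 148·228 = 33744.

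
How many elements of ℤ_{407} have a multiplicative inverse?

First factor: 407 = 11 · 37.
φ(11) = 11 − 1 = 10.
φ(37) = 37 − 1 = 36.
Since φ is multiplicative, φ(407) = 10 · 36 = 360.

360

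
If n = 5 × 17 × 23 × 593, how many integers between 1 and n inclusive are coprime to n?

833536

φ(1159315) = 1159315 · (1 − 1/5) · (1 − 1/17) · (1 − 1/23) · (1 − 1/593)
       = 1159315 · 833536/1159315 = 833536.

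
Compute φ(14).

6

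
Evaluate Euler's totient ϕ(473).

Prime factorization: 473 = 11 * 43.
φ(11) = 11 − 1 = 10.
φ(43) = 43 − 1 = 42.
Multiply: 10 · 42 = 420.

420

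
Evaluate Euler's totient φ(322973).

322973 = 7 · 29 · 37 · 43.
φ(322973) = 322973 · (1 − 1/7) · (1 − 1/29) · (1 − 1/37) · (1 − 1/43)
       = 322973 · 254016/322973 = 254016.

254016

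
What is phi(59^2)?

3422

φ(3481) = 3481 · (1 − 1/59)
       = 3481 · 58/59 = 3422.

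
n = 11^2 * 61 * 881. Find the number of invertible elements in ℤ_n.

5808000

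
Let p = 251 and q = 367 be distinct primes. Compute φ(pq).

91500

For distinct primes, φ(pq) = (p−1)(q−1) = 250 × 366 = 91500.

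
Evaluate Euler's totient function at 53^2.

2756

φ(2809) = 2809 · (1 − 1/53)
       = 2809 · 52/53 = 2756.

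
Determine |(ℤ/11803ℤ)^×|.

Factor 11803: 11803 = 11 × 29 × 37.
φ(11803) = 11803 · (1 − 1/11) · (1 − 1/29) · (1 − 1/37)
       = 11803 · 10080/11803 = 10080.

10080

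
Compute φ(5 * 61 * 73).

17280

φ(22265) = 22265 · (1 − 1/5) · (1 − 1/61) · (1 − 1/73)
       = 22265 · 17280/22265 = 17280.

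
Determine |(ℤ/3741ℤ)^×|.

Prime factorization: 3741 = 3 · 29 · 43.
φ(3) = 3 − 1 = 2.
φ(29) = 29 − 1 = 28.
φ(43) = 43 − 1 = 42.
Multiply: 2 · 28 · 42 = 2352.

2352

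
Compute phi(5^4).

φ(5^4) = 5^4 − 5^3 = 625 − 125 = 500.

500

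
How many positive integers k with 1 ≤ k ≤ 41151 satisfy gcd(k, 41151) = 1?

23520

Prime factorization: 41151 = 3 × 11 × 29 × 43.
φ(3) = 3 − 1 = 2.
φ(11) = 11 − 1 = 10.
φ(29) = 29 − 1 = 28.
φ(43) = 43 − 1 = 42.
Multiply: 2 · 10 · 28 · 42 = 23520.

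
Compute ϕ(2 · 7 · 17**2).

1632

φ(2) = 2 − 1 = 1.
φ(7) = 7 − 1 = 6.
φ(17^2) = 17^2 − 17^1 = 289 − 17 = 272.
φ(4046) = 1 × 6 × 272 = 1632.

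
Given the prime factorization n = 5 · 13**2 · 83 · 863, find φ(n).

44106816

φ(5) = 5 − 1 = 4.
φ(13^2) = 13^1·(13−1) = 13·12 = 156.
φ(83) = 83 − 1 = 82.
φ(863) = 863 − 1 = 862.
Multiply: 4 · 156 · 82 · 862 = 44106816.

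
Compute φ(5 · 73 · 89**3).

200749824

φ(5) = 5 − 1 = 4.
φ(73) = 73 − 1 = 72.
φ(89^3) = 89^2·(89−1) = 7921·88 = 697048.
Since φ is multiplicative, φ(257313685) = 4 · 72 · 697048 = 200749824.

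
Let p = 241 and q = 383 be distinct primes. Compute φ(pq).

φ(241) = 241 − 1 = 240.
φ(383) = 383 − 1 = 382.
Multiply: 240 · 382 = 91680.

91680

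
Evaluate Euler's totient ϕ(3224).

1440

First factor: 3224 = 2^3 · 13 · 31.
φ(2^3) = 2^3 − 2^2 = 8 − 4 = 4.
φ(13) = 13 − 1 = 12.
φ(31) = 31 − 1 = 30.
Multiply: 4 · 12 · 30 = 1440.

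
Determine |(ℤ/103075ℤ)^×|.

Factor 103075: 103075 = 5^2 · 7 · 19 · 31.
φ(103075) = 103075 · (1 − 1/5) · (1 − 1/7) · (1 − 1/19) · (1 − 1/31)
       = 103075 · 12960/20615 = 64800.

64800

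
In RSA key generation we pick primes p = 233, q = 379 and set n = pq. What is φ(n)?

87696

For distinct primes, φ(pq) = (p−1)(q−1) = 232 × 378 = 87696.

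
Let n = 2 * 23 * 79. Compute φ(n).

1716

φ(2) = 2 − 1 = 1.
φ(23) = 23 − 1 = 22.
φ(79) = 79 − 1 = 78.
Since φ is multiplicative, φ(3634) = 1 · 22 · 78 = 1716.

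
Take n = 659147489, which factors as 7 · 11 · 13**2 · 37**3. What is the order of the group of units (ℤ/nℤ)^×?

461298240

φ(659147489) = 659147489 · (1 − 1/7) · (1 − 1/11) · (1 − 1/13) · (1 − 1/37)
       = 659147489 · 25920/37037 = 461298240.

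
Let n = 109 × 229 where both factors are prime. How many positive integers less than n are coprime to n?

φ(pq) = (p−1)(q−1) = 108 · 228 = 24624.

24624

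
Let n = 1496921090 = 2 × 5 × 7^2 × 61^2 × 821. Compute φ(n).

504201600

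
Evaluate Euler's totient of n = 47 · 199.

9108

φ(47) = 47 − 1 = 46.
φ(199) = 199 − 1 = 198.
φ(9353) = 46 × 198 = 9108.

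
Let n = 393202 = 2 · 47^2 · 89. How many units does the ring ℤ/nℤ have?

190256

φ(2) = 2 − 1 = 1.
φ(47^2) = 47^2 − 47^1 = 2209 − 47 = 2162.
φ(89) = 89 − 1 = 88.
Since φ is multiplicative, φ(393202) = 1 · 2162 · 88 = 190256.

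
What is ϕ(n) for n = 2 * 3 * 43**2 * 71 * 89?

φ(70102986) = 70102986 · (1 − 1/2) · (1 − 1/3) · (1 − 1/43) · (1 − 1/71) · (1 − 1/89)
       = 70102986 · 517440/1630302 = 22249920.

22249920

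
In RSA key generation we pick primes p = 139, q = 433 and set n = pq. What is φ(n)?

59616

For distinct primes, φ(pq) = (p−1)(q−1) = 138 × 432 = 59616.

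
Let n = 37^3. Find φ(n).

49284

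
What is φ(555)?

288

555 = 3 * 5 * 37.
φ(555) = 555 · (1 − 1/3) · (1 − 1/5) · (1 − 1/37)
       = 555 · 288/555 = 288.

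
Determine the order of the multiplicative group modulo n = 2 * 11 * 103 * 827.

842520

φ(1873982) = 1873982 · (1 − 1/2) · (1 − 1/11) · (1 − 1/103) · (1 − 1/827)
       = 1873982 · 842520/1873982 = 842520.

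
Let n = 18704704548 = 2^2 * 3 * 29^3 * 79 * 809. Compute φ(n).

5936356608

φ(18704704548) = 18704704548 · (1 − 1/2) · (1 − 1/3) · (1 − 1/29) · (1 − 1/79) · (1 − 1/809)
       = 18704704548 · 3529344/11120514 = 5936356608.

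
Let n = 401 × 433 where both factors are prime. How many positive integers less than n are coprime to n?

172800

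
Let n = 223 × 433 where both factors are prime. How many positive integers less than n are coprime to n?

φ(pq) = (p−1)(q−1) = 222 · 432 = 95904.

95904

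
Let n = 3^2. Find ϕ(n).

6

φ(9) = 9 · (1 − 1/3)
       = 9 · 2/3 = 6.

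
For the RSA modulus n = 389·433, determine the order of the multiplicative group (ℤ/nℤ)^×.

167616

For distinct primes, φ(pq) = (p−1)(q−1) = 388 × 432 = 167616.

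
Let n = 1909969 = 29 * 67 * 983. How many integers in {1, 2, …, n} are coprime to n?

1814736

φ(29) = 29 − 1 = 28.
φ(67) = 67 − 1 = 66.
φ(983) = 983 − 1 = 982.
Multiply: 28 · 66 · 982 = 1814736.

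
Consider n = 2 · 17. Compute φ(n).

16

φ(2) = 2 − 1 = 1.
φ(17) = 17 − 1 = 16.
Since φ is multiplicative, φ(34) = 1 · 16 = 16.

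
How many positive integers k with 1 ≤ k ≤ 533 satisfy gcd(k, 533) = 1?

480

Prime factorization: 533 = 13 · 41.
φ(13) = 13 − 1 = 12.
φ(41) = 41 − 1 = 40.
φ(533) = 12 × 40 = 480.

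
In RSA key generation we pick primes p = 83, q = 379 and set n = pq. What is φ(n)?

30996

φ(pq) = (p−1)(q−1) = 82 · 378 = 30996.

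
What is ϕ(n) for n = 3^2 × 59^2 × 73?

φ(2287017) = 2287017 · (1 − 1/3) · (1 − 1/59) · (1 − 1/73)
       = 2287017 · 8352/12921 = 1478304.

1478304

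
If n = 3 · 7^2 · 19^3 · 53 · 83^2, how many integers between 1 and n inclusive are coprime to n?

193176494784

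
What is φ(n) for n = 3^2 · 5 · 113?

φ(5085) = 5085 · (1 − 1/3) · (1 − 1/5) · (1 − 1/113)
       = 5085 · 896/1695 = 2688.

2688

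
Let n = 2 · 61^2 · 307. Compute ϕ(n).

1119960

φ(2284694) = 2284694 · (1 − 1/2) · (1 − 1/61) · (1 − 1/307)
       = 2284694 · 18360/37454 = 1119960.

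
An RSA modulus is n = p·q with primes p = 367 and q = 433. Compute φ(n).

158112

φ(n) = (p − 1)(q − 1) = (367−1)(433−1) = 366·432 = 158112.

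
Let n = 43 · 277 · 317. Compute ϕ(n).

φ(3775787) = 3775787 · (1 − 1/43) · (1 − 1/277) · (1 − 1/317)
       = 3775787 · 3663072/3775787 = 3663072.

3663072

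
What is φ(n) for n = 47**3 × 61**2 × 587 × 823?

179144742250080

φ(186634178852683) = 186634178852683 · (1 − 1/47) · (1 − 1/61) · (1 − 1/587) · (1 − 1/823)
       = 186634178852683 · 1329469920/1385050567 = 179144742250080.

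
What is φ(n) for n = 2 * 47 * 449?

φ(2) = 2 − 1 = 1.
φ(47) = 47 − 1 = 46.
φ(449) = 449 − 1 = 448.
Since φ is multiplicative, φ(42206) = 1 · 46 · 448 = 20608.

20608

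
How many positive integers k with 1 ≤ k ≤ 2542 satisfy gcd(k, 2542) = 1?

Prime factorization: 2542 = 2 × 31 × 41.
φ(2542) = 2542 · (1 − 1/2) · (1 − 1/31) · (1 − 1/41)
       = 2542 · 1200/2542 = 1200.

1200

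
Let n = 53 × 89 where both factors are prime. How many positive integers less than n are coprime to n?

4576

φ(pq) = (p−1)(q−1) = 52 · 88 = 4576.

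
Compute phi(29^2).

812

φ(841) = 841 · (1 − 1/29)
       = 841 · 28/29 = 812.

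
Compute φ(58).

28

Prime factorization: 58 = 2 · 29.
φ(58) = 58 · (1 − 1/2) · (1 − 1/29)
       = 58 · 28/58 = 28.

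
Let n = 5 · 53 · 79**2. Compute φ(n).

1281696

φ(5) = 5 − 1 = 4.
φ(53) = 53 − 1 = 52.
φ(79^2) = 79^2 − 79^1 = 6241 − 79 = 6162.
Since φ is multiplicative, φ(1653865) = 4 · 52 · 6162 = 1281696.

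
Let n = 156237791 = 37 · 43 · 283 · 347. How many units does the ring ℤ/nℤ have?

φ(37) = 37 − 1 = 36.
φ(43) = 43 − 1 = 42.
φ(283) = 283 − 1 = 282.
φ(347) = 347 − 1 = 346.
φ(156237791) = 36 × 42 × 282 × 346 = 147528864.

147528864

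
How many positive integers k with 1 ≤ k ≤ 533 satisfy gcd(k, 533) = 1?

480

533 = 13 · 41.
φ(13) = 13 − 1 = 12.
φ(41) = 41 − 1 = 40.
φ(533) = 12 × 40 = 480.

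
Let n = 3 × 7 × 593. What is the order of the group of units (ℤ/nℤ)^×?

φ(3) = 3 − 1 = 2.
φ(7) = 7 − 1 = 6.
φ(593) = 593 − 1 = 592.
Since φ is multiplicative, φ(12453) = 2 · 6 · 592 = 7104.

7104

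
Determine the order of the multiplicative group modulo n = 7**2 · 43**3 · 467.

φ(1819358681) = 1819358681 · (1 − 1/7) · (1 − 1/43) · (1 − 1/467)
       = 1819358681 · 117432/140567 = 1519922376.

1519922376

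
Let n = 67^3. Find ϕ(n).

φ(300763) = 300763 · (1 − 1/67)
       = 300763 · 66/67 = 296274.

296274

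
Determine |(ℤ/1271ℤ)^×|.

Prime factorization: 1271 = 31 · 41.
φ(1271) = 1271 · (1 − 1/31) · (1 − 1/41)
       = 1271 · 1200/1271 = 1200.

1200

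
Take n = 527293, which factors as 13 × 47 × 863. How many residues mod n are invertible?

φ(13) = 13 − 1 = 12.
φ(47) = 47 − 1 = 46.
φ(863) = 863 − 1 = 862.
Multiply: 12 · 46 · 862 = 475824.

475824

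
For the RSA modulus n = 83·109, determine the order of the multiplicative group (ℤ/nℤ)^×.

8856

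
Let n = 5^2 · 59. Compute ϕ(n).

φ(5^2) = 5^2 − 5^1 = 25 − 5 = 20.
φ(59) = 59 − 1 = 58.
Since φ is multiplicative, φ(1475) = 20 · 58 = 1160.

1160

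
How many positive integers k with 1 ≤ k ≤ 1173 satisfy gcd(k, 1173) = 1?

704

Factor 1173: 1173 = 3 · 17 · 23.
φ(3) = 3 − 1 = 2.
φ(17) = 17 − 1 = 16.
φ(23) = 23 − 1 = 22.
Multiply: 2 · 16 · 22 = 704.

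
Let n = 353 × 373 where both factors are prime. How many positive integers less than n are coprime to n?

φ(n) = (p − 1)(q − 1) = (353−1)(373−1) = 352·372 = 130944.

130944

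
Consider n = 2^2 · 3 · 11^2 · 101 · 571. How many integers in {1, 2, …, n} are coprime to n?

25080000

φ(83738292) = 83738292 · (1 − 1/2) · (1 − 1/3) · (1 − 1/11) · (1 − 1/101) · (1 − 1/571)
       = 83738292 · 1140000/3806286 = 25080000.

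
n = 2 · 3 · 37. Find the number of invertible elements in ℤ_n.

φ(2) = 2 − 1 = 1.
φ(3) = 3 − 1 = 2.
φ(37) = 37 − 1 = 36.
Multiply: 1 · 2 · 36 = 72.

72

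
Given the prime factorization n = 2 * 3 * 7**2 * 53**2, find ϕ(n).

231504

φ(2) = 2 − 1 = 1.
φ(3) = 3 − 1 = 2.
φ(7^2) = 7^2 − 7^1 = 49 − 7 = 42.
φ(53^2) = 53^1·(53−1) = 53·52 = 2756.
φ(825846) = 1 × 2 × 42 × 2756 = 231504.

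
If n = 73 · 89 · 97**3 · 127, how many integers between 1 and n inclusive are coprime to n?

φ(73) = 73 − 1 = 72.
φ(89) = 89 − 1 = 88.
φ(97^3) = 97^2·(97−1) = 9409·96 = 903264.
φ(127) = 127 − 1 = 126.
Multiply: 72 · 88 · 903264 · 126 = 721108168704.

721108168704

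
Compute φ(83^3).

564898

φ(83^3) = 83^3 − 83^2 = 571787 − 6889 = 564898.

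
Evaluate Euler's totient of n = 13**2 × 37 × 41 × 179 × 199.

7917212160

φ(9132262633) = 9132262633 · (1 − 1/13) · (1 − 1/37) · (1 − 1/41) · (1 − 1/179) · (1 − 1/199)
       = 9132262633 · 609016320/702481741 = 7917212160.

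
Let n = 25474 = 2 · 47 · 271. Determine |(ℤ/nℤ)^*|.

φ(25474) = 25474 · (1 − 1/2) · (1 − 1/47) · (1 − 1/271)
       = 25474 · 12420/25474 = 12420.

12420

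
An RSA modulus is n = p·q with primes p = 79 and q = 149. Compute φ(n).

11544

φ(pq) = (p−1)(q−1) = 78 · 148 = 11544.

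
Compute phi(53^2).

φ(2809) = 2809 · (1 − 1/53)
       = 2809 · 52/53 = 2756.

2756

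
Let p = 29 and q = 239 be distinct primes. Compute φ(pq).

φ(pq) = (p−1)(q−1) = 28 · 238 = 6664.

6664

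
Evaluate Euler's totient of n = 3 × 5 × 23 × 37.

6336

φ(12765) = 12765 · (1 − 1/3) · (1 − 1/5) · (1 − 1/23) · (1 − 1/37)
       = 12765 · 6336/12765 = 6336.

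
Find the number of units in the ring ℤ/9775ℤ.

Factor 9775: 9775 = 5^2 · 17 · 23.
φ(5^2) = 5^1·(5−1) = 5·4 = 20.
φ(17) = 17 − 1 = 16.
φ(23) = 23 − 1 = 22.
Multiply: 20 · 16 · 22 = 7040.

7040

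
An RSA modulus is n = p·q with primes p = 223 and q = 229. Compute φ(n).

50616

φ(pq) = (p−1)(q−1) = 222 · 228 = 50616.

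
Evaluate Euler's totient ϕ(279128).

279128 = 2^3 * 23 * 37 * 41.
φ(2^3) = 2^3 − 2^2 = 8 − 4 = 4.
φ(23) = 23 − 1 = 22.
φ(37) = 37 − 1 = 36.
φ(41) = 41 − 1 = 40.
Since φ is multiplicative, φ(279128) = 4 · 22 · 36 · 40 = 126720.

126720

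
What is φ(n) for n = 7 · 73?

φ(7) = 7 − 1 = 6.
φ(73) = 73 − 1 = 72.
Since φ is multiplicative, φ(511) = 6 · 72 = 432.

432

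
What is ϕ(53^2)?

φ(53^2) = 53^1·(53−1) = 53·52 = 2756.

2756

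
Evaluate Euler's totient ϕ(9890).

9890 = 2 · 5 · 23 · 43.
φ(9890) = 9890 · (1 − 1/2) · (1 − 1/5) · (1 − 1/23) · (1 − 1/43)
       = 9890 · 3696/9890 = 3696.

3696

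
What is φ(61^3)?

φ(226981) = 226981 · (1 − 1/61)
       = 226981 · 60/61 = 223260.

223260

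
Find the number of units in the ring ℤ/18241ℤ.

Factor 18241: 18241 = 17 · 29 · 37.
φ(18241) = 18241 · (1 − 1/17) · (1 − 1/29) · (1 − 1/37)
       = 18241 · 16128/18241 = 16128.

16128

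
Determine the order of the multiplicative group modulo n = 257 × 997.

254976

φ(256229) = 256229 · (1 − 1/257) · (1 − 1/997)
       = 256229 · 254976/256229 = 254976.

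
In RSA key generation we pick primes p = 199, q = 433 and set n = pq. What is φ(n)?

φ(199) = 199 − 1 = 198.
φ(433) = 433 − 1 = 432.
φ(86167) = 198 × 432 = 85536.

85536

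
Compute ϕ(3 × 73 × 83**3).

φ(125221353) = 125221353 · (1 − 1/3) · (1 − 1/73) · (1 − 1/83)
       = 125221353 · 11808/18177 = 81345312.

81345312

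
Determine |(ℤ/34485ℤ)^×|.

Prime factorization: 34485 = 3 · 5 · 11**2 · 19.
φ(3) = 3 − 1 = 2.
φ(5) = 5 − 1 = 4.
φ(11^2) = 11^1·(11−1) = 11·10 = 110.
φ(19) = 19 − 1 = 18.
φ(34485) = 2 × 4 × 110 × 18 = 15840.

15840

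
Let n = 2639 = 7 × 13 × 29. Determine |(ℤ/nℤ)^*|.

φ(7) = 7 − 1 = 6.
φ(13) = 13 − 1 = 12.
φ(29) = 29 − 1 = 28.
Multiply: 6 · 12 · 28 = 2016.

2016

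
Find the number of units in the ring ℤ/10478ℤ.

4680

Factor 10478: 10478 = 2 · 13**2 · 31.
φ(10478) = 10478 · (1 − 1/2) · (1 − 1/13) · (1 − 1/31)
       = 10478 · 360/806 = 4680.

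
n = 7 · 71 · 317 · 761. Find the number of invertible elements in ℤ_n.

φ(7) = 7 − 1 = 6.
φ(71) = 71 − 1 = 70.
φ(317) = 317 − 1 = 316.
φ(761) = 761 − 1 = 760.
Multiply: 6 · 70 · 316 · 760 = 100867200.

100867200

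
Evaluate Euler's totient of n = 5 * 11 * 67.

φ(5) = 5 − 1 = 4.
φ(11) = 11 − 1 = 10.
φ(67) = 67 − 1 = 66.
Since φ is multiplicative, φ(3685) = 4 · 10 · 66 = 2640.

2640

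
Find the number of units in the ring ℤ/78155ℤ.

47040

Factor 78155: 78155 = 5 · 7**2 · 11 · 29.
φ(5) = 5 − 1 = 4.
φ(7^2) = 7^2 − 7^1 = 49 − 7 = 42.
φ(11) = 11 − 1 = 10.
φ(29) = 29 − 1 = 28.
φ(78155) = 4 × 42 × 10 × 28 = 47040.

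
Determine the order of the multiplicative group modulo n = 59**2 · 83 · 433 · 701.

φ(59^2) = 59^1·(59−1) = 59·58 = 3422.
φ(83) = 83 − 1 = 82.
φ(433) = 433 − 1 = 432.
φ(701) = 701 − 1 = 700.
Multiply: 3422 · 82 · 432 · 700 = 84854649600.

84854649600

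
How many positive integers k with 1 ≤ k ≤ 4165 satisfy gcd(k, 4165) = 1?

2688

4165 = 5 × 7^2 × 17.
φ(4165) = 4165 · (1 − 1/5) · (1 − 1/7) · (1 − 1/17)
       = 4165 · 384/595 = 2688.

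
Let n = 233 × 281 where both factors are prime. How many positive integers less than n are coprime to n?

64960

φ(n) = (p − 1)(q − 1) = (233−1)(281−1) = 232·280 = 64960.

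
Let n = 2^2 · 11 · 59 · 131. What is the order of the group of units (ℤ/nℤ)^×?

150800

φ(340076) = 340076 · (1 − 1/2) · (1 − 1/11) · (1 − 1/59) · (1 − 1/131)
       = 340076 · 75400/170038 = 150800.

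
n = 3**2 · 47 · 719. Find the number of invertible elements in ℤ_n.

φ(3^2) = 3^2 − 3^1 = 9 − 3 = 6.
φ(47) = 47 − 1 = 46.
φ(719) = 719 − 1 = 718.
Since φ is multiplicative, φ(304137) = 6 · 46 · 718 = 198168.

198168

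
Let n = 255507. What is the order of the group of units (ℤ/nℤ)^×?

Prime factorization: 255507 = 3 · 7 · 23**3.
φ(3) = 3 − 1 = 2.
φ(7) = 7 − 1 = 6.
φ(23^3) = 23^2·(23−1) = 529·22 = 11638.
Multiply: 2 · 6 · 11638 = 139656.

139656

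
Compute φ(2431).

2431 = 11 × 13 × 17.
φ(2431) = 2431 · (1 − 1/11) · (1 − 1/13) · (1 − 1/17)
       = 2431 · 1920/2431 = 1920.

1920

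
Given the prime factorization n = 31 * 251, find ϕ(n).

7500

φ(7781) = 7781 · (1 − 1/31) · (1 − 1/251)
       = 7781 · 7500/7781 = 7500.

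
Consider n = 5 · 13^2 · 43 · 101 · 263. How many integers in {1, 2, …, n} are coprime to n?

φ(965166605) = 965166605 · (1 − 1/5) · (1 − 1/13) · (1 − 1/43) · (1 − 1/101) · (1 − 1/263)
       = 965166605 · 52819200/74243585 = 686649600.

686649600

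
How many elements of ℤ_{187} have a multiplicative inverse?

160

Factor 187: 187 = 11 × 17.
φ(11) = 11 − 1 = 10.
φ(17) = 17 − 1 = 16.
Since φ is multiplicative, φ(187) = 10 · 16 = 160.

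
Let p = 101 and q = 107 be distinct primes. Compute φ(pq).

10600

φ(10807) = 10807 · (1 − 1/101) · (1 − 1/107)
       = 10807 · 10600/10807 = 10600.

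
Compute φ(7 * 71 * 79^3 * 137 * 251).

φ(8426203650221) = 8426203650221 · (1 − 1/7) · (1 − 1/71) · (1 − 1/79) · (1 − 1/137) · (1 − 1/251)
       = 8426203650221 · 1113840000/1350136781 = 6951475440000.

6951475440000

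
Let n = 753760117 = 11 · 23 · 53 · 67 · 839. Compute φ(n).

φ(11) = 11 − 1 = 10.
φ(23) = 23 − 1 = 22.
φ(53) = 53 − 1 = 52.
φ(67) = 67 − 1 = 66.
φ(839) = 839 − 1 = 838.
Multiply: 10 · 22 · 52 · 66 · 838 = 632723520.

632723520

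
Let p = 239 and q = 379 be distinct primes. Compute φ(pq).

φ(pq) = (p−1)(q−1) = 238 · 378 = 89964.

89964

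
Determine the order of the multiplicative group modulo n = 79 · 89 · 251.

φ(79) = 79 − 1 = 78.
φ(89) = 89 − 1 = 88.
φ(251) = 251 − 1 = 250.
Multiply: 78 · 88 · 250 = 1716000.

1716000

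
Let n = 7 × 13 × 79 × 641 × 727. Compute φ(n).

φ(3350124323) = 3350124323 · (1 − 1/7) · (1 − 1/13) · (1 − 1/79) · (1 − 1/641) · (1 − 1/727)
       = 3350124323 · 2609418240/3350124323 = 2609418240.

2609418240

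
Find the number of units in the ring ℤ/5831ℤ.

5831 = 7^3 * 17.
φ(5831) = 5831 · (1 − 1/7) · (1 − 1/17)
       = 5831 · 96/119 = 4704.

4704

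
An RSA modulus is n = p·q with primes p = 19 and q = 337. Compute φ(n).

6048

φ(19) = 19 − 1 = 18.
φ(337) = 337 − 1 = 336.
Since φ is multiplicative, φ(6403) = 18 · 336 = 6048.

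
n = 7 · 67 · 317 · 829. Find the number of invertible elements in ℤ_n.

φ(123249917) = 123249917 · (1 − 1/7) · (1 − 1/67) · (1 − 1/317) · (1 − 1/829)
       = 123249917 · 103612608/123249917 = 103612608.

103612608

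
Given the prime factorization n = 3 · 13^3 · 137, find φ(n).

φ(902967) = 902967 · (1 − 1/3) · (1 − 1/13) · (1 − 1/137)
       = 902967 · 3264/5343 = 551616.

551616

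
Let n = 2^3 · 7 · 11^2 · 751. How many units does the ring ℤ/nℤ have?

φ(2^3) = 2^3 − 2^2 = 8 − 4 = 4.
φ(7) = 7 − 1 = 6.
φ(11^2) = 11^2 − 11^1 = 121 − 11 = 110.
φ(751) = 751 − 1 = 750.
φ(5088776) = 4 × 6 × 110 × 750 = 1980000.

1980000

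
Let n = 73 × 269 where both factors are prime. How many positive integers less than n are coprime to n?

19296

φ(73) = 73 − 1 = 72.
φ(269) = 269 − 1 = 268.
Multiply: 72 · 268 = 19296.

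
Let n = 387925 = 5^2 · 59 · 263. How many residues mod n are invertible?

303920

φ(387925) = 387925 · (1 − 1/5) · (1 − 1/59) · (1 − 1/263)
       = 387925 · 60784/77585 = 303920.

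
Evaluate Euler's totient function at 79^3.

486798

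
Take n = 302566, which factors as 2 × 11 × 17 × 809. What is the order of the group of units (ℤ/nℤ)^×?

129280

φ(2) = 2 − 1 = 1.
φ(11) = 11 − 1 = 10.
φ(17) = 17 − 1 = 16.
φ(809) = 809 − 1 = 808.
Multiply: 1 · 10 · 16 · 808 = 129280.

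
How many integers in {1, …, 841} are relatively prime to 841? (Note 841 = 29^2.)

812

φ(841) = 841 · (1 − 1/29)
       = 841 · 28/29 = 812.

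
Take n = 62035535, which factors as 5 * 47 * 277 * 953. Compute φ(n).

48346368

φ(5) = 5 − 1 = 4.
φ(47) = 47 − 1 = 46.
φ(277) = 277 − 1 = 276.
φ(953) = 953 − 1 = 952.
Since φ is multiplicative, φ(62035535) = 4 · 46 · 276 · 952 = 48346368.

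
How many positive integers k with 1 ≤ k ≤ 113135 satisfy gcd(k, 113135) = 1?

First factor: 113135 = 5 × 11**3 × 17.
φ(113135) = 113135 · (1 − 1/5) · (1 − 1/11) · (1 − 1/17)
       = 113135 · 640/935 = 77440.

77440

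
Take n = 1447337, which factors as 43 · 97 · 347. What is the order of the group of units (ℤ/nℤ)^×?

φ(1447337) = 1447337 · (1 − 1/43) · (1 − 1/97) · (1 − 1/347)
       = 1447337 · 1395072/1447337 = 1395072.

1395072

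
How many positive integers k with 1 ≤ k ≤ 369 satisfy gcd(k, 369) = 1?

First factor: 369 = 3**2 · 41.
φ(3^2) = 3^2 − 3^1 = 9 − 3 = 6.
φ(41) = 41 − 1 = 40.
Since φ is multiplicative, φ(369) = 6 · 40 = 240.

240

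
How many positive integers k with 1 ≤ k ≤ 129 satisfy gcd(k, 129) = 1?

Prime factorization: 129 = 3 · 43.
φ(3) = 3 − 1 = 2.
φ(43) = 43 − 1 = 42.
Multiply: 2 · 42 = 84.

84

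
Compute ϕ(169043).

First factor: 169043 = 7 · 19 · 31 · 41.
φ(7) = 7 − 1 = 6.
φ(19) = 19 − 1 = 18.
φ(31) = 31 − 1 = 30.
φ(41) = 41 − 1 = 40.
Since φ is multiplicative, φ(169043) = 6 · 18 · 30 · 40 = 129600.

129600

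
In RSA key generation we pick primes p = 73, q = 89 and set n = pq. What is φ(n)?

6336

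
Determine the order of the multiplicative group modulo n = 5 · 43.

φ(215) = 215 · (1 − 1/5) · (1 − 1/43)
       = 215 · 168/215 = 168.

168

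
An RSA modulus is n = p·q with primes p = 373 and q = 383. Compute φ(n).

φ(142859) = 142859 · (1 − 1/373) · (1 − 1/383)
       = 142859 · 142104/142859 = 142104.

142104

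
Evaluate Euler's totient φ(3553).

First factor: 3553 = 11 · 17 · 19.
φ(11) = 11 − 1 = 10.
φ(17) = 17 − 1 = 16.
φ(19) = 19 − 1 = 18.
Multiply: 10 · 16 · 18 = 2880.

2880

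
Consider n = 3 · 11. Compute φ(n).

20

φ(3) = 3 − 1 = 2.
φ(11) = 11 − 1 = 10.
Multiply: 2 · 10 = 20.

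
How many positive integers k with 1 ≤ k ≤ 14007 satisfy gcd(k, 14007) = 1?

Factor 14007: 14007 = 3 * 7 * 23 * 29.
φ(3) = 3 − 1 = 2.
φ(7) = 7 − 1 = 6.
φ(23) = 23 − 1 = 22.
φ(29) = 29 − 1 = 28.
Since φ is multiplicative, φ(14007) = 2 · 6 · 22 · 28 = 7392.

7392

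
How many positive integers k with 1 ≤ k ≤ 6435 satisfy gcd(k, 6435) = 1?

2880

6435 = 3**2 * 5 * 11 * 13.
φ(3^2) = 3^1·(3−1) = 3·2 = 6.
φ(5) = 5 − 1 = 4.
φ(11) = 11 − 1 = 10.
φ(13) = 13 − 1 = 12.
φ(6435) = 6 × 4 × 10 × 12 = 2880.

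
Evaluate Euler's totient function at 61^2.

3660

φ(3721) = 3721 · (1 − 1/61)
       = 3721 · 60/61 = 3660.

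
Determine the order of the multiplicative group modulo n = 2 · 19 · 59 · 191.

198360

φ(2) = 2 − 1 = 1.
φ(19) = 19 − 1 = 18.
φ(59) = 59 − 1 = 58.
φ(191) = 191 − 1 = 190.
φ(428222) = 1 × 18 × 58 × 190 = 198360.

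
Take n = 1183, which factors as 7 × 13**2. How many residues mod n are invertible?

φ(1183) = 1183 · (1 − 1/7) · (1 − 1/13)
       = 1183 · 72/91 = 936.

936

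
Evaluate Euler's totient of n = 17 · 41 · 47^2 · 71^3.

φ(17) = 17 − 1 = 16.
φ(41) = 41 − 1 = 40.
φ(47^2) = 47^2 − 47^1 = 2209 − 47 = 2162.
φ(71^3) = 71^2·(71−1) = 5041·70 = 352870.
Since φ is multiplicative, φ(551065903103) = 16 · 40 · 2162 · 352870 = 488259161600.

488259161600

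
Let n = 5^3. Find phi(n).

100

φ(5^3) = 5^3 − 5^2 = 125 − 25 = 100.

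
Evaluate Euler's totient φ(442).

192

First factor: 442 = 2 * 13 * 17.
φ(2) = 2 − 1 = 1.
φ(13) = 13 − 1 = 12.
φ(17) = 17 − 1 = 16.
φ(442) = 1 × 12 × 16 = 192.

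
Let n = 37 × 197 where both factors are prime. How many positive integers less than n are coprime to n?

7056

φ(n) = (p − 1)(q − 1) = (37−1)(197−1) = 36·196 = 7056.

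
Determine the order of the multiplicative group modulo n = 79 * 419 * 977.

31821504

φ(32339677) = 32339677 · (1 − 1/79) · (1 − 1/419) · (1 − 1/977)
       = 32339677 · 31821504/32339677 = 31821504.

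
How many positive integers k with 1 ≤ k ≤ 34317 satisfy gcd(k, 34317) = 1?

Factor 34317: 34317 = 3**3 * 31 * 41.
φ(3^3) = 3^2·(3−1) = 9·2 = 18.
φ(31) = 31 − 1 = 30.
φ(41) = 41 − 1 = 40.
Multiply: 18 · 30 · 40 = 21600.

21600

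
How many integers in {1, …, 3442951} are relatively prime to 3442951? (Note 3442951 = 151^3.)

3420150

φ(151^3) = 151^3 − 151^2 = 3442951 − 22801 = 3420150.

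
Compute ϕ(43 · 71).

2940

φ(3053) = 3053 · (1 − 1/43) · (1 − 1/71)
       = 3053 · 2940/3053 = 2940.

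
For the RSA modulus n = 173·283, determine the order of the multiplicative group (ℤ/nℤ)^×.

48504

φ(48959) = 48959 · (1 − 1/173) · (1 − 1/283)
       = 48959 · 48504/48959 = 48504.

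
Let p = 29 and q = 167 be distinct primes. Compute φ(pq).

4648

φ(29) = 29 − 1 = 28.
φ(167) = 167 − 1 = 166.
Multiply: 28 · 166 = 4648.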